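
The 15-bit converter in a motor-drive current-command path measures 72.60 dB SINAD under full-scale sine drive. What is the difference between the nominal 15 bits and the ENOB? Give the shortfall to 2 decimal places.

ENOB = (SINAD − 1.76)/6.02 = (72.60 − 1.76)/6.02 = 11.7674 bits.
15 − 11.7674 = 3.23 bits below nominal.

3.23 bits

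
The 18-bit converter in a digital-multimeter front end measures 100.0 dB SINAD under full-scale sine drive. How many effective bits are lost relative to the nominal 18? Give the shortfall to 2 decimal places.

N_eff = (100.0 − 1.76)/6.02 = 16.3189 bits.
18 − 16.3189 = 1.68 bits below nominal.

1.68 bits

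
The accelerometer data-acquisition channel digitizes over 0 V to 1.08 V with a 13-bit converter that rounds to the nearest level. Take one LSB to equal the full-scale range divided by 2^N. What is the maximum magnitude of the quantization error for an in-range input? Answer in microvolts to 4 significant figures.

V_FS = 1.08 V.
One LSB is 1.08 V / 8192 = 131.836 µV.
A rounding quantizer has |error| ≤ LSB/2 = 65.92 µV.

65.92 µV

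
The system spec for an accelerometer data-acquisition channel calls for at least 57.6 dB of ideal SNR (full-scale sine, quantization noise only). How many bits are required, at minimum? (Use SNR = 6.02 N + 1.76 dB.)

10 bits

6.02 N + 1.76 ≥ 57.6 gives N ≥ 9.276, so the minimum integer is 10.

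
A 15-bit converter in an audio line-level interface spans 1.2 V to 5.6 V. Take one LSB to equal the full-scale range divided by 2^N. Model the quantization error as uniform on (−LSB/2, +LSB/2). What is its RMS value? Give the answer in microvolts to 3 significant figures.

Range = 5.6 − (1.2) = 4.4 V.
One LSB is 4.4 V / 32768 = 134.28 µV.
RMS of a uniform error over width LSB is LSB/√12 = 38.8 µV.

38.8 µV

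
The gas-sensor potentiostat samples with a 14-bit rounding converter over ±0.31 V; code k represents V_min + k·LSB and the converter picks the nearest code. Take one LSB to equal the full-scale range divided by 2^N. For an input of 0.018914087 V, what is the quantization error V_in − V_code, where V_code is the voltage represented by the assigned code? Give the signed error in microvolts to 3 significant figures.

−6.81 µV

Range = 0.31 − (-0.31) = 0.62 V. LSB = 0.62 V / 2^14 ≈ 37.84 µV.
Position in LSBs: (0.018914087 − (-0.31)) × 16384/0.62 = 8691.8200; rounding gives k = 8692.
Reconstructed level: -0.31 + 8692 × 0.62/16384 V = 0.018920898438 V.
V_in − V_code = 0.018914087 − (0.018920898438) = −6.81 µV.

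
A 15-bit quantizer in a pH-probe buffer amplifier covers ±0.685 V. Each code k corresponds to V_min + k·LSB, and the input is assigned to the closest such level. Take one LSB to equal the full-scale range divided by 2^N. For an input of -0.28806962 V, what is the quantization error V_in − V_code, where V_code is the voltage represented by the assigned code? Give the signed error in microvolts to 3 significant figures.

−5.04 µV

Span: 0.685 V − (-0.685 V) = 1.37 V. LSB = 1.37 V / 2^15 ≈ 41.81 µV.
Position in LSBs: (-0.28806962 − (-0.685)) × 32768/1.37 = 9493.8793; rounding gives k = 9494.
Reconstructed level: -0.685 + 9494 × 1.37/32768 V = -0.28806457520 V.
e = -0.28806962 − (-0.28806457520) = −5.04 µV.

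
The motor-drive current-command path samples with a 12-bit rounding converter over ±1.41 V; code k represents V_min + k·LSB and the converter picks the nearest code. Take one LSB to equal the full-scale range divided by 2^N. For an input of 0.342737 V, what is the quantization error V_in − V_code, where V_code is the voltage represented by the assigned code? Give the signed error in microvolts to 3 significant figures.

−124 µV

Span: 1.41 V − (-1.41 V) = 2.82 V. LSB = 2.82 V / 2^12 ≈ 0.6885 mV.
Position in LSBs: (0.342737 − (-1.41)) × 4096/2.82 = 2545.8194; rounding gives k = 2546.
V_code = V_min + k × range/2^12 = -1.41 + 2546 × 2.82/4096 = 0.3428613281 V.
e = 0.342737 − (0.3428613281) = −124 µV.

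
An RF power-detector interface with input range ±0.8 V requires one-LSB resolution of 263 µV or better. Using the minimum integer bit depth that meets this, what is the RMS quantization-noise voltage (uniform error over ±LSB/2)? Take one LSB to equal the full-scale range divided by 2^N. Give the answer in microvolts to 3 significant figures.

56.4 µV

Range = 0.8 − (-0.8) = 1.6 V.
Need 2^N ≥ 1.6 V / 263 µV = 6084 → N_min = 13.
One LSB is 1.6 V / 8192 = 195.31 µV.
V_rms = LSB/√12 = 56.4 µV.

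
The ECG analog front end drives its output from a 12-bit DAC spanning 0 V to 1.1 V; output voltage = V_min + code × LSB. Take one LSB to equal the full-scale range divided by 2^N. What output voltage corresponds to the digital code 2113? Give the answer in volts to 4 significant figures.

0.5675 V

V_FS = 1.1 V. LSB = 1.1 V / 2^12.
V_out = V_min + code × LSB = 0 V + 2113 × 1.1 V / 4096
      = 0 + 0.567456 = 0.567456 V.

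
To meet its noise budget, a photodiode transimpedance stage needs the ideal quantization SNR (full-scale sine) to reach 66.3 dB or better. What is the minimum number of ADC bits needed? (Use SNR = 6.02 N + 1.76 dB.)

6.02 N + 1.76 ≥ 66.3 gives N ≥ 10.721, so the minimum integer is 11.

11 bits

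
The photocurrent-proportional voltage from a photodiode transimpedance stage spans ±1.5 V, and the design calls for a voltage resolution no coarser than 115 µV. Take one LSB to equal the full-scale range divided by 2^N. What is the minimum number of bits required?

15 bits

The full-scale span is 1.5 − (-1.5) = 3 V.
Need 2^N ≥ 3 V / 115 µV = 26090 → N_min = 15.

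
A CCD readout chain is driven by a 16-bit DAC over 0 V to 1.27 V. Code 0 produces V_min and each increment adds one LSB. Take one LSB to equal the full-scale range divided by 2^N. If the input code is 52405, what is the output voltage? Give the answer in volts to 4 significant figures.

V_FS = 1.27 V. LSB = 1.27 V / 2^16.
Output = V_min + (52405/65536) × range = 0 + 0.799637 × 1.27 V
      = 0 + 1.01554 = 1.01554 V.

1.016 V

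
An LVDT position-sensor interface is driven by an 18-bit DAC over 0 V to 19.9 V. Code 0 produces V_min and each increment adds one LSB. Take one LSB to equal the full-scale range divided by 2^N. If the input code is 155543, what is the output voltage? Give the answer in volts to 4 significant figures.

11.81 V

Full-scale range = 19.9 V. LSB = 19.9 V / 2^18.
Output = V_min + (155543/262144) × range = 0 + 0.593349 × 19.9 V
      = 0 V + 11.8077 V = 11.8077 V.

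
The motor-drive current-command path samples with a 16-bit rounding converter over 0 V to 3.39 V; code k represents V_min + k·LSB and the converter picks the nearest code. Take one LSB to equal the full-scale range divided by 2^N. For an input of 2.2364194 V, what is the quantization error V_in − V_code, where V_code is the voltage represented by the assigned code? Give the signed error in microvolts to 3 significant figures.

−10.2 µV

Range is 3.39 V. LSB = 3.39 V / 2^16 ≈ 51.73 µV.
(V_in − V_min)/LSB = (2.2364194 − (0)) × 65536/3.39 = 43234.8029 → nearest code k = 43235.
V_code = V_min + k × range/2^16 = 0 + 43235 × 3.39/65536 = 2.2364295959 V.
e = 2.2364194 − (2.2364295959) = −10.2 µV.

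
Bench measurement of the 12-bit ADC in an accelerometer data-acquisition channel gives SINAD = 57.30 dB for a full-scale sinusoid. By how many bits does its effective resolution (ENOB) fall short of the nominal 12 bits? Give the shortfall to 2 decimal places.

2.77 bits

N_eff = (57.30 − 1.76)/6.02 = 9.2259 bits.
Lost resolution: 12 − 9.2259 = 2.7741 bits.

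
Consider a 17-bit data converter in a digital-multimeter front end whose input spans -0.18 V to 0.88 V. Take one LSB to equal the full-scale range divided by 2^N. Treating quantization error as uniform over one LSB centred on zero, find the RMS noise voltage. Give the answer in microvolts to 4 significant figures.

2.335 µV

Range = 0.88 − (-0.18) = 1.06 V.
LSB = 1.06 V / 2^17 = 8.08716 µV.
For a uniform distribution on [−LSB/2, +LSB/2], V_rms = LSB/√12 = 8.08716 µV/3.4641 = 2.335 µV.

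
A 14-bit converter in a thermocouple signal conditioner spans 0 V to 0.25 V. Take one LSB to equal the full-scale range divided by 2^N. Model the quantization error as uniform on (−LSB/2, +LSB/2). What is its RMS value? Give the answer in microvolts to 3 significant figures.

Range is 0.25 V.
LSB = 0.25 V ÷ 2^14 = 0.25/16384 V = 15.259 µV.
For a uniform distribution on [−LSB/2, +LSB/2], V_rms = LSB/√12 = 15.259 µV/3.4641 = 4.40 µV.

4.40 µV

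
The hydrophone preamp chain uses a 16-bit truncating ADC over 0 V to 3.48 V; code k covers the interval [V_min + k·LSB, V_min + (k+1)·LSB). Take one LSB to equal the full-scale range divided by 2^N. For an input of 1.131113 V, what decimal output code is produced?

Span = 3.48 V. LSB = 3.48 V / 2^16 ≈ 53.10 µV.
code = ⌊(V_in − V_min)/LSB⌋ = ⌊(V_in − V_min) × 2^16 / range⌋
     = ⌊(1.131113 − (0)) × 65536 / 3.48⌋ = ⌊1.131113 × 65536/3.48⌋
     = ⌊21301.328⌋ = 21301.

21301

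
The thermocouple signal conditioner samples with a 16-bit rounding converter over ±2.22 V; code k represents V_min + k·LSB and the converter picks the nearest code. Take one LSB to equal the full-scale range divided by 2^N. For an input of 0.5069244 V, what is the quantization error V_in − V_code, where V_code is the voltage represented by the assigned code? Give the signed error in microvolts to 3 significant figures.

+26.2 µV

Full-scale range = 2.22 V − (-2.22 V) = 4.44 V. LSB = 4.44 V / 2^16 ≈ 67.75 µV.
(0.5069244 − (-2.22)) / LSB = 2.7269244 × 65536/4.44 = 40250.3868. Nearest integer: k = 40250.
V_code = -2.22 + (40250/65536) × 4.44 = 0.50689819336 V.
Error = V_in − V_code = 0.5069244 − (0.50689819336) = +26.2 µV.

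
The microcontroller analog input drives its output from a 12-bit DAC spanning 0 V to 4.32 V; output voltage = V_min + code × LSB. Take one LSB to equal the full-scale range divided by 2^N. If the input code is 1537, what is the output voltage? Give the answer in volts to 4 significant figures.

Full-scale range = 4.32 V. LSB = 4.32 V / 2^12.
V_out = V_min + code × LSB = 0 V + 1537 × 4.32 V / 4096
      = 0 V + 1.62105 V = 1.62105 V.

1.621 V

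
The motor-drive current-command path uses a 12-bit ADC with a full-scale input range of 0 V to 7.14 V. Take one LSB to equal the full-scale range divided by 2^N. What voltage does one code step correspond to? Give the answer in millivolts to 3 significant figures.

Full-scale range = 7.14 V.
2^12 = 4096 levels.
LSB = 7.14 V / 2^12 = 1.74 mV.

1.74 mV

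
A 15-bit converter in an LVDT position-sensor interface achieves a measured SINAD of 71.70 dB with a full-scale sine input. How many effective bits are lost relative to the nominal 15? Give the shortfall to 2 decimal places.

3.38 bits

N_eff = (71.70 − 1.76)/6.02 = 11.6179 bits.
Lost resolution: 15 − 11.6179 = 3.3821 bits.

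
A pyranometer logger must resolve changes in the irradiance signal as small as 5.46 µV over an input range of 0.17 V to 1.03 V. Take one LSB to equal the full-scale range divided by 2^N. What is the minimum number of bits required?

18 bits

Span: 1.03 V − (0.17 V) = 0.86 V.
Levels needed ≥ 0.86/5.46 µV = 157500. 2^18 = 262144 suffices, so N_min = 18.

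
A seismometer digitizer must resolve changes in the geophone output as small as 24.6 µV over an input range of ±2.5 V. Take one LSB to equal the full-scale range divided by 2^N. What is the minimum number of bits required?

18 bits

Span: 2.5 V − (-2.5 V) = 5 V.
Need 2^N ≥ 5 V / 24.6 µV = 203300 → N_min = 18.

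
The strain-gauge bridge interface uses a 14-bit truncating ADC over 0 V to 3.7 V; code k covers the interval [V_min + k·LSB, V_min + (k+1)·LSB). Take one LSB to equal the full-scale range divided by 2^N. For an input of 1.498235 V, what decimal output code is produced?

Span = 3.7 V. LSB = 3.7 V / 2^14 ≈ 225.8 µV.
V_in − V_min = 1.498235 − (0) = 1.498235 V.
Divide by LSB: 1.498235 × 16384/3.7 = 6634.3466.
Truncating gives code 6634.

6634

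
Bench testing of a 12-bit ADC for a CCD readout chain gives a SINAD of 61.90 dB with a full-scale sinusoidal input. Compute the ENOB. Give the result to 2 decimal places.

Inverting SNR = 6.02 N + 1.76: N_eff = (61.90 − 1.76)/6.02 = 9.9900.

9.99 bits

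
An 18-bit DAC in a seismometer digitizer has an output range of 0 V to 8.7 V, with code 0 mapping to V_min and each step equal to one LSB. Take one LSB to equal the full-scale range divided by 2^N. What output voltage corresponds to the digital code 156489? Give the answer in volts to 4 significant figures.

Full-scale range = 8.7 V. LSB = 8.7 V / 2^18.
Output = V_min + (156489/262144) × range = 0 + 0.596958 × 8.7 V
      = 0 V + 5.19354 V = 5.19354 V.

5.194 V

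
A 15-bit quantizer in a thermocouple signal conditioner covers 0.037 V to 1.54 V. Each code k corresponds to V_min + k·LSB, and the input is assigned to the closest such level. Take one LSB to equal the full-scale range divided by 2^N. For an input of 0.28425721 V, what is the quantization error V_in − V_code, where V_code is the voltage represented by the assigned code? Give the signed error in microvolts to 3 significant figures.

Range = 1.54 − (0.037) = 1.503 V. LSB = 1.503 V / 2^15 ≈ 45.87 µV.
(0.28425721 − (0.037)) / LSB = 0.24725721 × 32768/1.503 = 5390.6349. Nearest integer: k = 5391.
Reconstructed level: 0.037 + 5391 × 1.503/32768 V = 0.28427395630 V.
Error = V_in − V_code = 0.28425721 − (0.28427395630) = −16.7 µV.

−16.7 µV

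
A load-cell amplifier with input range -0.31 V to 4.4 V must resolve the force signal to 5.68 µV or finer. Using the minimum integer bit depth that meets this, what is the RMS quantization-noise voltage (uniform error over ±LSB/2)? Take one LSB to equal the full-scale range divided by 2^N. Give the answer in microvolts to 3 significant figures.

1.30 µV

Span: 4.4 V − (-0.31 V) = 4.71 V.
4.71 V / 5.68 µV = 829200. Since 2^19 = 524288 and 2^20 = 1048576, N = 20.
One LSB is 4.71 V / 1048576 = 4.4918 µV.
σ_q = LSB/√12 = 4.4918 µV/3.4641 = 1.30 µV.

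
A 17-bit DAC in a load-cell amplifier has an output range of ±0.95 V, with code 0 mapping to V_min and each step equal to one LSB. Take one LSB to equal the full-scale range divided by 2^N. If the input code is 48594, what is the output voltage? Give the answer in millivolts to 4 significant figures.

-245.6 mV

Span: 0.95 V − (-0.95 V) = 1.9 V. LSB = 1.9 V / 2^17.
V_out = V_min + code × LSB = -0.95 V + 48594 × 1.9 V / 131072
      = -0.95 + 0.704411 = -0.245589 V.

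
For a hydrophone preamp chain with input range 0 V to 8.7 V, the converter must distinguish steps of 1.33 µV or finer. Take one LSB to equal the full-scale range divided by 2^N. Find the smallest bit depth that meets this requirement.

23 bits

Full-scale range = 8.7 V.
Levels needed ≥ 8.7/1.33 µV = 6.541e6. 2^23 = 8388608 suffices, so N_min = 23.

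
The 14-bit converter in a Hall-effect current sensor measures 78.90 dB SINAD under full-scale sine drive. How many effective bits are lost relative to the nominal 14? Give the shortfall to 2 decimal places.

Effective bits = (78.90 − 1.76)/6.02 = 12.8140.
Lost resolution: 14 − 12.8140 = 1.1860 bits.

1.19 bits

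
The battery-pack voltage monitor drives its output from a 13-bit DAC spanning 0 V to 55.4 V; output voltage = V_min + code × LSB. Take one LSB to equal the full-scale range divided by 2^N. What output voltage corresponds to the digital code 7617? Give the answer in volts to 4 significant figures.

Full-scale range = 55.4 V. LSB = 55.4 V / 2^13.
V_out = 0 + 7617 × (55.4/8192) V
      = 0 + 51.5115 = 51.5115 V.

51.51 V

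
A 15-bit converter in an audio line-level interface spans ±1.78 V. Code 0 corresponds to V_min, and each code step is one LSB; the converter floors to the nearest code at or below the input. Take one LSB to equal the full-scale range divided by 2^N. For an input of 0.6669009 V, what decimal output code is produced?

22522

Range = 1.78 − (-1.78) = 3.56 V. LSB = 3.56 V / 2^15 ≈ 108.6 µV.
(V_in − V_min) × 2^15/range = (0.6669009 − (-1.78)) × 32768/3.56 = 22522.486.
Floor → code = 22522.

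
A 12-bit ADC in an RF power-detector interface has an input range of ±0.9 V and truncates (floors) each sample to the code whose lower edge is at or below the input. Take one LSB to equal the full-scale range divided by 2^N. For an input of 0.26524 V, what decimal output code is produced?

Full-scale range = 0.9 V − (-0.9 V) = 1.8 V. LSB = 1.8 V / 2^12 ≈ 439.5 µV.
code = ⌊(V_in − V_min)/LSB⌋ = ⌊(V_in − V_min) × 2^12 / range⌋
     = ⌊(0.26524 − (-0.9)) × 4096 / 1.8⌋ = ⌊1.16524 × 4096/1.8⌋
     = ⌊2651.568⌋ = 2651.

2651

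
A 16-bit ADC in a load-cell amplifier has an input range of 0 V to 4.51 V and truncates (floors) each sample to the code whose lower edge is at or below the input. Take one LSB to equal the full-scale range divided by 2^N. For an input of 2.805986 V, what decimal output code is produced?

40774

V_FS = 4.51 V. LSB = 4.51 V / 2^16 ≈ 68.82 µV.
(V_in − V_min) × 2^16/range = (2.805986 − (0)) × 65536/4.51 = 40774.523.
Floor → code = 40774.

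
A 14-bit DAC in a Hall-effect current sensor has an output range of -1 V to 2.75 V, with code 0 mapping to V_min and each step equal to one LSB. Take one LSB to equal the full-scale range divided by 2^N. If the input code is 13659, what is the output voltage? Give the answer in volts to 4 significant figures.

2.126 V

Range = 2.75 − (-1) = 3.75 V. LSB = 3.75 V / 2^14.
Output = V_min + (13659/16384) × range = -1 + 0.833679 × 3.75 V
      = -1 + 3.12630 = 2.12630 V.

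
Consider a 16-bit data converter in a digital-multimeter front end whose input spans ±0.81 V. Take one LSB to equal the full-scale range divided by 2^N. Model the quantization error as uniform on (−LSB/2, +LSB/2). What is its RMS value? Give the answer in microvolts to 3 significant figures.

The full-scale span is 0.81 − (-0.81) = 1.62 V.
Step size = 1.62/65536 V = 24.719 µV.
For a uniform distribution on [−LSB/2, +LSB/2], V_rms = LSB/√12 = 24.719 µV/3.4641 = 7.14 µV.

7.14 µV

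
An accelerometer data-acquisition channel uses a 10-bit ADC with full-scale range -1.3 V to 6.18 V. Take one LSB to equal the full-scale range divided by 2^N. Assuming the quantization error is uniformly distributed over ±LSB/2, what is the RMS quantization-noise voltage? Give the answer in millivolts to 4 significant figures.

2.109 mV

The full-scale span is 6.18 − (-1.3) = 7.48 V.
LSB = 7.48 V / 2^10 = 7.30469 mV.
V_rms = LSB/√12 = 7.30469 mV / √12 = 2.109 mV.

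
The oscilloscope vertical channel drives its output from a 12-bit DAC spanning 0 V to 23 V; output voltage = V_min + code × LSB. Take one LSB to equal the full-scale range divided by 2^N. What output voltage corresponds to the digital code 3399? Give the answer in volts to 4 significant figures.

19.09 V

Range is 23 V. LSB = 23 V / 2^12.
V_out = V_min + code × LSB = 0 V + 3399 × 23 V / 4096
      = 0 V + 19.0862 V = 19.0862 V.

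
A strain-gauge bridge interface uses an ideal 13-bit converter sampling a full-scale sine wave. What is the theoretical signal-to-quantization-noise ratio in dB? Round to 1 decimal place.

80.0 dB

For an ideal N-bit converter with full-scale sine input, SNR = 6.02 N + 1.76 dB. SNR = 6.02 × 13 + 1.76 = 78.26 + 1.76 = 80.02 dB.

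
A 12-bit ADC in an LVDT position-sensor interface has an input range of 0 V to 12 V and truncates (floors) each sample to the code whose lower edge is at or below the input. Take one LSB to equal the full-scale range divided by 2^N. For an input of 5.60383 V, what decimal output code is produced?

V_FS = 12 V. LSB = 12 V / 2^12 ≈ 2.930 mV.
V_in − V_min = 5.60383 − (0) = 5.60383 V.
Divide by LSB: 5.60383 × 4096/12 = 1912.7740.
Truncating gives code 1912.

1912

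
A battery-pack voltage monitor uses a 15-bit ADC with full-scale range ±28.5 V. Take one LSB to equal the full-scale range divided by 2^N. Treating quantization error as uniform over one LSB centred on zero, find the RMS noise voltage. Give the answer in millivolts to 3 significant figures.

Range = 28.5 − (-28.5) = 57 V.
Step size = 57/32768 V = 1.7395 mV.
V_rms = LSB/√12 = 1.7395 mV / √12 = 0.502 mV.

0.502 mV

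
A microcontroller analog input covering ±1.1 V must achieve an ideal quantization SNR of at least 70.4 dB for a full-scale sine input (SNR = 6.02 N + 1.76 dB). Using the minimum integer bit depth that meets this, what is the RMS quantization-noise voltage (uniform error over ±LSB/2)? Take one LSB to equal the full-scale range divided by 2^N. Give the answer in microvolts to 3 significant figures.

Full-scale range = 1.1 V − (-1.1 V) = 2.2 V.
N ≥ (70.4 − 1.76)/6.02 = 11.402 → N_min = 12.
LSB = 2.2 V ÷ 2^12 = 2.2/4096 V = 0.53711 mV.
RMS noise = LSB/√12 = 155 µV.

155 µV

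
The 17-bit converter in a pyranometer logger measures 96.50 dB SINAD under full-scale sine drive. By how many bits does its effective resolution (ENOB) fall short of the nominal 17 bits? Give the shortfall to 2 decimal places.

1.26 bits

N_eff = (96.50 − 1.76)/6.02 = 15.7375 bits.
Lost resolution: 17 − 15.7375 = 1.2625 bits.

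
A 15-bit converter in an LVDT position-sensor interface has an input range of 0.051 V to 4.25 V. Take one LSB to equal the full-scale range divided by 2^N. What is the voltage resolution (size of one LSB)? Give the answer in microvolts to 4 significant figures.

The full-scale span is 4.25 − (0.051) = 4.199 V.
2^15 = 32768 levels.
LSB = 4.199 V ÷ 2^15 = 4.199/32768 V = 128.1 µV.

128.1 µV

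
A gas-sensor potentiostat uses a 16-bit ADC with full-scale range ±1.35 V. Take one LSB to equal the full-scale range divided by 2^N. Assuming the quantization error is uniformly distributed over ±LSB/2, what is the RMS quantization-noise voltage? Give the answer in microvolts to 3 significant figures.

11.9 µV

The full-scale span is 1.35 − (-1.35) = 2.7 V.
Step size = 2.7/65536 V = 41.199 µV.
For a uniform distribution on [−LSB/2, +LSB/2], V_rms = LSB/√12 = 41.199 µV/3.4641 = 11.9 µV.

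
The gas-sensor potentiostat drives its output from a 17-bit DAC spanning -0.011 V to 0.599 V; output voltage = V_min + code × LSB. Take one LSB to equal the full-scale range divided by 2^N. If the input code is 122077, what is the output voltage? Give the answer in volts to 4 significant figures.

The full-scale span is 0.599 − (-0.011) = 0.61 V. LSB = 0.61 V / 2^17.
V_out = -0.011 + 122077 × (0.61/131072) V
      = -0.011 V + 0.568138 V = 0.557138 V.

0.5571 V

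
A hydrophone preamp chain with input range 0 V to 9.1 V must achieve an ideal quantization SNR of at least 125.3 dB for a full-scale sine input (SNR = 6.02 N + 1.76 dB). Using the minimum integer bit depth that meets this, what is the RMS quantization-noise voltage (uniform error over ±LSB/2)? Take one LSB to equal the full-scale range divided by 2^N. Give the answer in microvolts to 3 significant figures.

1.25 µV

Range is 9.1 V.
N ≥ (125.3 − 1.76)/6.02 = 20.522 → N_min = 21.
One LSB is 9.1 V / 2097152 = 4.3392 µV.
V_rms = LSB/√12 = 1.25 µV.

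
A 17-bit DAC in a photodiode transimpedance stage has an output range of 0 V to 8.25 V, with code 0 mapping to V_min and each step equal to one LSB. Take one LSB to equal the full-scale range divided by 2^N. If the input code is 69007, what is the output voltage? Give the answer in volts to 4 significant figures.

Range is 8.25 V. LSB = 8.25 V / 2^17.
V_out = V_min + code × LSB = 0 V + 69007 × 8.25 V / 131072
      = 0 + 4.34347 = 4.34347 V.

4.343 V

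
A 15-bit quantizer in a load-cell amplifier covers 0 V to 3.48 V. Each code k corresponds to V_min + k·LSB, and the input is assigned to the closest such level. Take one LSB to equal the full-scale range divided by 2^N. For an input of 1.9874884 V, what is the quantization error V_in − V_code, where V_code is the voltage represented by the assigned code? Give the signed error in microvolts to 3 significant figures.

+39.7 µV

Range is 3.48 V. LSB = 3.48 V / 2^15 ≈ 106.2 µV.
Position in LSBs: (1.9874884 − (0)) × 32768/3.48 = 18714.3735; rounding gives k = 18714.
V_code = V_min + k × range/2^15 = 0 + 18714 × 3.48/32768 = 1.9874487305 V.
e = 1.9874884 − (1.9874487305) = +39.7 µV.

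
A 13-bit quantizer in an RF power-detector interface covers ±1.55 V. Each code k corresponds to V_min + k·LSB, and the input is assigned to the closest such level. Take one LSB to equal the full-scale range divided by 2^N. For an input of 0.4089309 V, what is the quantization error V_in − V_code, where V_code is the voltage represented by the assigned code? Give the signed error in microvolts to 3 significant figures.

Range = 1.55 − (-1.55) = 3.1 V. LSB = 3.1 V / 2^13 ≈ 378.4 µV.
(0.4089309 − (-1.55)) / LSB = 1.9589309 × 8192/3.1 = 5176.6329. Nearest integer: k = 5177.
Reconstructed level: -1.55 + 5177 × 3.1/8192 V = 0.4090698242 V.
V_in − V_code = 0.4089309 − (0.4090698242) = −139 µV.

−139 µV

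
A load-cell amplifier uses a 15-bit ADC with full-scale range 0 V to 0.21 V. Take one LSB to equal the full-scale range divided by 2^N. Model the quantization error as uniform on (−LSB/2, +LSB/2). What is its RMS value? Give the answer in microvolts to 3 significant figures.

1.85 µV

Full-scale range = 0.21 V.
LSB = 0.21 V / 2^15 = 6.4087 µV.
For a uniform distribution on [−LSB/2, +LSB/2], V_rms = LSB/√12 = 6.4087 µV/3.4641 = 1.85 µV.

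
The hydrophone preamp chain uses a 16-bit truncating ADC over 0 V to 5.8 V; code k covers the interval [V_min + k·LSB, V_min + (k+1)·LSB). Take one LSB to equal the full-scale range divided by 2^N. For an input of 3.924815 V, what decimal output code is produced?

Span = 5.8 V. LSB = 5.8 V / 2^16 ≈ 88.50 µV.
code = ⌊(V_in − V_min)/LSB⌋ = ⌊(V_in − V_min) × 2^16 / range⌋
     = ⌊(3.924815 − (0)) × 65536 / 5.8⌋ = ⌊3.924815 × 65536/5.8⌋
     = ⌊44347.703⌋ = 44347.

44347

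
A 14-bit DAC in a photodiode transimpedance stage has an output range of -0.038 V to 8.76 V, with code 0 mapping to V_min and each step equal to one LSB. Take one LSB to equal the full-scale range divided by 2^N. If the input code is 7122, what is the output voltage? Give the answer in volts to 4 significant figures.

The full-scale span is 8.76 − (-0.038) = 8.798 V. LSB = 8.798 V / 2^14.
Output = V_min + (7122/16384) × range = -0.038 + 0.434692 × 8.798 V
      = -0.038 V + 3.82442 V = 3.78642 V.

3.786 V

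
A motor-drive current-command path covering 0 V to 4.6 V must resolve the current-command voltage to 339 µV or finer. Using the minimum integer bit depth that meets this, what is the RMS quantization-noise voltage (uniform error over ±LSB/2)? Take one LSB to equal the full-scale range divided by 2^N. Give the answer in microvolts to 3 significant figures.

Span = 4.6 V.
Levels needed ≥ 4.6/339 µV = 13570. 2^14 = 16384 suffices, so N_min = 14.
LSB = 4.6 V / 2^14 = 280.76 µV.
RMS noise = LSB/√12 = 81.0 µV.

81.0 µV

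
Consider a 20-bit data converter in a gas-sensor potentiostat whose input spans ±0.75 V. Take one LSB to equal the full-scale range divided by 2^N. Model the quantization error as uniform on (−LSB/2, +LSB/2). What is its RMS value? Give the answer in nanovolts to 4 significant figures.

The full-scale span is 0.75 − (-0.75) = 1.5 V.
Step size = 1.5/1048576 V = 1.43051 µV.
RMS of a uniform error over width LSB is LSB/√12 = 413.0 nV.

413.0 nV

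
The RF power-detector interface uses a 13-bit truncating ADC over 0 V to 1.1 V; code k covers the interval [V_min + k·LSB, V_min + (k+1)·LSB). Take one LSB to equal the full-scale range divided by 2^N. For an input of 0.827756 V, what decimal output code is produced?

6164

Range is 1.1 V. LSB = 1.1 V / 2^13 ≈ 134.3 µV.
V_in − V_min = 0.827756 − (0) = 0.827756 V.
Divide by LSB: 0.827756 × 8192/1.1 = 6164.5247.
Truncating gives code 6164.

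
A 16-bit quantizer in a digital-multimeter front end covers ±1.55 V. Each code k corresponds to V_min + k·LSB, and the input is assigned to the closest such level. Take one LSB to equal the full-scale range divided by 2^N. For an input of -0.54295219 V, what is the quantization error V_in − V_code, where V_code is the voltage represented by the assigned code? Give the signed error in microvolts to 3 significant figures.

−17.0 µV

Span: 1.55 V − (-1.55 V) = 3.1 V. LSB = 3.1 V / 2^16 ≈ 47.30 µV.
(V_in − V_min)/LSB = (-0.54295219 − (-1.55)) × 65536/3.1 = 21289.6404 → nearest code k = 21290.
V_code = V_min + k × range/2^16 = -1.55 + 21290 × 3.1/65536 = -0.54293518066 V.
Error = V_in − V_code = -0.54295219 − (-0.54293518066) = −17.0 µV.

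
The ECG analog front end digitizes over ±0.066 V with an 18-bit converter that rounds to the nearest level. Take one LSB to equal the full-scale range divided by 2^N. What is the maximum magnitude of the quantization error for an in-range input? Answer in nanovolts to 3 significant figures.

Span: 0.066 V − (-0.066 V) = 0.132 V.
LSB = 0.132 V ÷ 2^18 = 0.132/262144 V = 0.50354 µV.
A rounding quantizer has |error| ≤ LSB/2 = 252 nV.

252 nV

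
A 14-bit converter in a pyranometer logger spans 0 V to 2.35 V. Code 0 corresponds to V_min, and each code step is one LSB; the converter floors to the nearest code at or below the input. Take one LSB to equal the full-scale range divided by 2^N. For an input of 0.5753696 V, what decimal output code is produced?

4011

Span = 2.35 V. LSB = 2.35 V / 2^14 ≈ 143.4 µV.
(V_in − V_min) × 2^14/range = (0.5753696 − (0)) × 16384/2.35 = 4011.428.
Floor → code = 4011.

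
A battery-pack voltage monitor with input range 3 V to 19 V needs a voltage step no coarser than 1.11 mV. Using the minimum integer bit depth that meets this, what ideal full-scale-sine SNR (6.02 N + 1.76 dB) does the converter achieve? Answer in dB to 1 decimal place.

86.0 dB

The full-scale span is 19 − (3) = 16 V.
Levels needed ≥ 16/1.11 mV = 14410. 2^14 = 16384 suffices, so N_min = 14.
6.02(14) + 1.76 = 86.04 dB.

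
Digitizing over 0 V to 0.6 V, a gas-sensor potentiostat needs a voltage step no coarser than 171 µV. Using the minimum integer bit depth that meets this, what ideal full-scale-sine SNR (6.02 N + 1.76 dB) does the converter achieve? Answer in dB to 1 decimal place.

Range is 0.6 V.
0.6 V / 171 µV = 3509. Since 2^11 = 2048 and 2^12 = 4096, N = 12.
Ideal SNR at N = 12: 6.02·12 + 1.76 = 74.0 dB.

74.0 dB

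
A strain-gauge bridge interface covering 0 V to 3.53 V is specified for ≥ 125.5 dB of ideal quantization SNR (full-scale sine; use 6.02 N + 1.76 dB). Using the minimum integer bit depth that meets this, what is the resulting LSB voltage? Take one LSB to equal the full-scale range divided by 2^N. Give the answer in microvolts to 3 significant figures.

V_FS = 3.53 V.
6.02 N + 1.76 ≥ 125.5 gives N ≥ 20.555, so the minimum integer is 21.
Step size = 3.53/2097152 V = 1.68 µV.

1.68 µV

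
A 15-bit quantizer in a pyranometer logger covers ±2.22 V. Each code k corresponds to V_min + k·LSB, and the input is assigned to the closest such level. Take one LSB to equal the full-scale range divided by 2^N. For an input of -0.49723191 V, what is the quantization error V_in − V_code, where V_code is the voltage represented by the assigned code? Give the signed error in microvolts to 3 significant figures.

Full-scale range = 2.22 V − (-2.22 V) = 4.44 V. LSB = 4.44 V / 2^15 ≈ 135.5 µV.
Position in LSBs: (-0.49723191 − (-2.22)) × 32768/4.44 = 12714.3389; rounding gives k = 12714.
Reconstructed level: -2.22 + 12714 × 4.44/32768 V = -0.49727783203 V.
e = -0.49723191 − (-0.49727783203) = +45.9 µV.

+45.9 µV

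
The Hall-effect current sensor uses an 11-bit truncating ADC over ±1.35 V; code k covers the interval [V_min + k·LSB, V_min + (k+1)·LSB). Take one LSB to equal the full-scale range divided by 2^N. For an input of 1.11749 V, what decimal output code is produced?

The full-scale span is 1.35 − (-1.35) = 2.7 V. LSB = 2.7 V / 2^11 ≈ 1.318 mV.
code = ⌊(V_in − V_min)/LSB⌋ = ⌊(V_in − V_min) × 2^11 / range⌋
     = ⌊(1.11749 − (-1.35)) × 2048 / 2.7⌋ = ⌊2.46749 × 2048/2.7⌋
     = ⌊1871.637⌋ = 1871.

1871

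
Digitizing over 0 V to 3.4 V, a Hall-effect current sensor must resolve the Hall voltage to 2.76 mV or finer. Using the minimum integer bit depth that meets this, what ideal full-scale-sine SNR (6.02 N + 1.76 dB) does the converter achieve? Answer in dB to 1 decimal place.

V_FS = 3.4 V.
Required number of levels: 3.4/2.76 mV = 1231.9; smallest N with 2^N ≥ that is 11.
SNR = 6.02 × 11 + 1.76 = 67.98 dB.

68.0 dB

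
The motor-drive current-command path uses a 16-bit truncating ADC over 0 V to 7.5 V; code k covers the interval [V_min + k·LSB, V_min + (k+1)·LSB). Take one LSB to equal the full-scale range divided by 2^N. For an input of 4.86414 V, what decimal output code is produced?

42503

Span = 7.5 V. LSB = 7.5 V / 2^16 ≈ 114.4 µV.
V_in − V_min = 4.86414 − (0) = 4.86414 V.
Divide by LSB: 4.86414 × 65536/7.5 = 42503.5039.
Truncating gives code 42503.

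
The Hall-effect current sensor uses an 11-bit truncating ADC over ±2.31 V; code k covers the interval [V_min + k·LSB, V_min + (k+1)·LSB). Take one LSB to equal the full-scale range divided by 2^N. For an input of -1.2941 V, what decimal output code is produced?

450

The full-scale span is 2.31 − (-2.31) = 4.62 V. LSB = 4.62 V / 2^11 ≈ 2.256 mV.
code = ⌊(V_in − V_min)/LSB⌋ = ⌊(V_in − V_min) × 2^11 / range⌋
     = ⌊(-1.2941 − (-2.31)) × 2048 / 4.62⌋ = ⌊1.0159 × 2048/4.62⌋
     = ⌊450.338⌋ = 450.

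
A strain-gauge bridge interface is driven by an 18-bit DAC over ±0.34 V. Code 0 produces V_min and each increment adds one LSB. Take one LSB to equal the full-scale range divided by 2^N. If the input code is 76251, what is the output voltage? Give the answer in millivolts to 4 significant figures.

Range = 0.34 − (-0.34) = 0.68 V. LSB = 0.68 V / 2^18.
V_out = -0.34 + 76251 × (0.68/262144) V
      = -0.34 + 0.197795 = -0.142205 V.

-142.2 mV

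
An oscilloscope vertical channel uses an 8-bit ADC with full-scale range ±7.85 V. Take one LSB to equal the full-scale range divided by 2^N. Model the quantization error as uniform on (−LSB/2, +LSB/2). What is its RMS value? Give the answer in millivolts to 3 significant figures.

17.7 mV

Full-scale range = 7.85 V − (-7.85 V) = 15.7 V.
LSB = 15.7 V / 2^8 = 61.328 mV.
For a uniform distribution on [−LSB/2, +LSB/2], V_rms = LSB/√12 = 61.328 mV/3.4641 = 17.7 mV.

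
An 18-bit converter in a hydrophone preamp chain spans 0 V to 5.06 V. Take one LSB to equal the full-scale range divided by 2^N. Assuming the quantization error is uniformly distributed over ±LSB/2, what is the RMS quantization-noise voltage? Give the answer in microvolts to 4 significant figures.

Full-scale range = 5.06 V.
Step size = 5.06/262144 V = 19.3024 µV.
σ_q = LSB/√12 = 19.3024 µV/3.4641 = 5.572 µV.

5.572 µV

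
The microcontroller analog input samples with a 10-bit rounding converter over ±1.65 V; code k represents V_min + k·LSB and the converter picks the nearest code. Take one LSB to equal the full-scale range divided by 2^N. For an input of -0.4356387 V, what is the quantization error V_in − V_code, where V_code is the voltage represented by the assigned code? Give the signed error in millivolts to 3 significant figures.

Range = 1.65 − (-1.65) = 3.3 V. LSB = 3.3 V / 2^10 ≈ 3.223 mV.
Position in LSBs: (-0.4356387 − (-1.65)) × 1024/3.3 = 376.8200; rounding gives k = 377.
V_code = -1.65 + (377/1024) × 3.3 = -0.4350585938 V.
V_in − V_code = -0.4356387 − (-0.4350585938) = −0.580 mV.

−0.580 mV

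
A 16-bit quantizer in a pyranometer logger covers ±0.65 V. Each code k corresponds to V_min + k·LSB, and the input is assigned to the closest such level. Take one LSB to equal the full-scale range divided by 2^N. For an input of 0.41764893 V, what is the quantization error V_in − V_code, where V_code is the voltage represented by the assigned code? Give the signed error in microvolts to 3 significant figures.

Span: 0.65 V − (-0.65 V) = 1.3 V. LSB = 1.3 V / 2^16 ≈ 19.84 µV.
(V_in − V_min)/LSB = (0.41764893 − (-0.65)) × 65536/1.3 = 53822.6464 → nearest code k = 53823.
Reconstructed level: -0.65 + 53823 × 1.3/65536 V = 0.41765594482 V.
V_in − V_code = 0.41764893 − (0.41765594482) = −7.01 µV.

−7.01 µV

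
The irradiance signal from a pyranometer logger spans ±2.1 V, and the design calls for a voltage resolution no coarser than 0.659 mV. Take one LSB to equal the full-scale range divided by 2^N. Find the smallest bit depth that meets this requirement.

13 bits

Range = 2.1 − (-2.1) = 4.2 V.
Need 2^N ≥ 4.2 V / 0.659 mV = 6373 → N_min = 13.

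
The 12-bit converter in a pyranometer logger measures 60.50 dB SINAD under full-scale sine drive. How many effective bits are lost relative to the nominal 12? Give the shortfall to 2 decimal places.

Effective bits = (60.50 − 1.76)/6.02 = 9.7575.
Shortfall = 12 − 9.7575 = 2.2425 bits.

2.24 bits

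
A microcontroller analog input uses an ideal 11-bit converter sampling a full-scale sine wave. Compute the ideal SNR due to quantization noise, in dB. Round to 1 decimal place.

For an ideal N-bit converter with full-scale sine input, SNR = 6.02 N + 1.76 dB. SNR = 6.02 × 11 + 1.76 = 66.22 + 1.76 = 67.98 dB.

68.0 dB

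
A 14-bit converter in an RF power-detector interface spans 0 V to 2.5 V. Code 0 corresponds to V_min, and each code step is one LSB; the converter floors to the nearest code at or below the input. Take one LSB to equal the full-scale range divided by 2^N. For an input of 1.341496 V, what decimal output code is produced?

8791

Span = 2.5 V. LSB = 2.5 V / 2^14 ≈ 152.6 µV.
code = ⌊(V_in − V_min)/LSB⌋ = ⌊(V_in − V_min) × 2^14 / range⌋
     = ⌊(1.341496 − (0)) × 16384 / 2.5⌋ = ⌊1.341496 × 16384/2.5⌋
     = ⌊8791.628⌋ = 8791.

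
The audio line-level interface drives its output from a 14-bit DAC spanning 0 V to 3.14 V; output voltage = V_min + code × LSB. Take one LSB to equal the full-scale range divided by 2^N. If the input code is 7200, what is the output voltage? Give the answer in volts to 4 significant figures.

1.380 V

Range is 3.14 V. LSB = 3.14 V / 2^14.
V_out = 0 + 7200 × (3.14/16384) V
      = 0 V + 1.37988 V = 1.37988 V.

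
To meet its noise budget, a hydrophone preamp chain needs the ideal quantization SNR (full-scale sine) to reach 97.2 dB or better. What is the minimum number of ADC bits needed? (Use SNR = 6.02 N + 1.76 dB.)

Required N = ⌈(97.2 − 1.76)/6.02⌉ = ⌈15.854⌉ = 16.

16 bits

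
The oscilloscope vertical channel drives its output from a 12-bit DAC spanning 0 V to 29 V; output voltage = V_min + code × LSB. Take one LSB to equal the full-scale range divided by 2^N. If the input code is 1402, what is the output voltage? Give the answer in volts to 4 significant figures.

9.926 V

V_FS = 29 V. LSB = 29 V / 2^12.
Output = V_min + (1402/4096) × range = 0 + 0.342285 × 29 V
      = 0 + 9.92627 = 9.92627 V.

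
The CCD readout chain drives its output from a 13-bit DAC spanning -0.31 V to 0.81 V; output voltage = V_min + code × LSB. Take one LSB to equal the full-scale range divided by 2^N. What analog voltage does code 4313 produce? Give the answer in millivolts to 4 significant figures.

The full-scale span is 0.81 − (-0.31) = 1.12 V. LSB = 1.12 V / 2^13.
V_out = -0.31 + 4313 × (1.12/8192) V
      = -0.31 + 0.589668 = 0.279668 V.

279.7 mV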